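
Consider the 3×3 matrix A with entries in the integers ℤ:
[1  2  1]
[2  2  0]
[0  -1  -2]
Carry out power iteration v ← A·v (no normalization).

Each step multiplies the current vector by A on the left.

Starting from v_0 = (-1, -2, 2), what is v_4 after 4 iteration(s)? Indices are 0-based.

v_4 = (-185, -226, 74)

v_0 = (-1, -2, 2).
v_1 = A·v_0 = (-3, -6, -2).
v_2 = A·v_1 = (-17, -18, 10).
v_3 = A·v_2 = (-43, -70, -2).
v_4 = A·v_3 = (-185, -226, 74).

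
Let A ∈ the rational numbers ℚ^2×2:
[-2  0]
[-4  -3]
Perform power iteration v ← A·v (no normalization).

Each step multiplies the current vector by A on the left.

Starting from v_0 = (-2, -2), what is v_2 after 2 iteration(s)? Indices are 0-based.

v_0 = (-2, -2).
v_1 = A·v_0 = (4, 14).
v_2 = A·v_1 = (-8, -58).

v_2 = (-8, -58)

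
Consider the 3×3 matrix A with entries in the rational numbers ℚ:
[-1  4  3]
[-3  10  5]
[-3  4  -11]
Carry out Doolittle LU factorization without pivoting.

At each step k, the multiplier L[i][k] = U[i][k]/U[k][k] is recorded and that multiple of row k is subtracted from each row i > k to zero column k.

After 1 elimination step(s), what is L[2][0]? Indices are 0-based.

k=0: U[0][0]=-1
  eliminate (1,0): mult=3, new row 1: (0, -2, -4); set L[1][0]=3
  eliminate (2,0): mult=3, new row 2: (0, -8, -20); set L[2][0]=3

L[2][0] = 3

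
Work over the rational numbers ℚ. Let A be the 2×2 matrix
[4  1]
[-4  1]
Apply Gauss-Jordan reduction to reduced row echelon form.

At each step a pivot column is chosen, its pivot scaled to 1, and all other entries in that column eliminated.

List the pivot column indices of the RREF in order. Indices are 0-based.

step 1: normalize row 0 (÷4) = (1, 1/4)
  row 1: subtract -4×row0 = (0, 2)
step 2: normalize row 1 (÷2) = (0, 1)
  row 0: subtract 1/4×row1 = (1, 0)

pivot columns: 0, 1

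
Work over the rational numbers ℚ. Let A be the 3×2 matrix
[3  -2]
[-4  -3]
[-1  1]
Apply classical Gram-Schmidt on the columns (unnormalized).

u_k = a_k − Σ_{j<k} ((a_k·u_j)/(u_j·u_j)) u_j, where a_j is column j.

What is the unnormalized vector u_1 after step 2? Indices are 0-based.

u_1 = (-67/26, -29/13, 31/26)

Step 1: u_0 = a_0 = (3, -4, -1).
Step 2: u_1 = a_1 − (5/26)·u_0 = (-67/26, -29/13, 31/26).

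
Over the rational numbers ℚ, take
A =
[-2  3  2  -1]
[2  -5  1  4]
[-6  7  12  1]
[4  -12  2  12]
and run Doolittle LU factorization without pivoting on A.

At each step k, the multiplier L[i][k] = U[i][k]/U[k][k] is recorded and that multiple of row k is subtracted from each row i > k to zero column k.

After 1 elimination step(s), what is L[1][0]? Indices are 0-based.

[col 0] pivot -2
  R1 -= -1*R0 → (0, -2, 3, 3)  (L[1][0] := -1)
  R2 -= 3*R0 → (0, -2, 6, 4)  (L[2][0] := 3)
  R3 -= -2*R0 → (0, -6, 6, 10)  (L[3][0] := -2)

L[1][0] = -1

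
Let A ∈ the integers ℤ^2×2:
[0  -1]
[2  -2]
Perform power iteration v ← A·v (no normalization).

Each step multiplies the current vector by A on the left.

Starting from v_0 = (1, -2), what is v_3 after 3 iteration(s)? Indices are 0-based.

v_0 = (1, -2).
v_1 = A·v_0 = (2, 6).
v_2 = A·v_1 = (-6, -8).
v_3 = A·v_2 = (8, 4).

v_3 = (8, 4)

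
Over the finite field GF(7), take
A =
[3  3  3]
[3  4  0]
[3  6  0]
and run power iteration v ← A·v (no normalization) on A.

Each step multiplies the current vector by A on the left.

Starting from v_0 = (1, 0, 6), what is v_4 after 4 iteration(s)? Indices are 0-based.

v_4 = (3, 0, 1)

v_0 = (1, 0, 6).
v_1 = A·v_0 = (0, 3, 3).
v_2 = A·v_1 = (4, 5, 4).
v_3 = A·v_2 = (4, 4, 0).
v_4 = A·v_3 = (3, 0, 1).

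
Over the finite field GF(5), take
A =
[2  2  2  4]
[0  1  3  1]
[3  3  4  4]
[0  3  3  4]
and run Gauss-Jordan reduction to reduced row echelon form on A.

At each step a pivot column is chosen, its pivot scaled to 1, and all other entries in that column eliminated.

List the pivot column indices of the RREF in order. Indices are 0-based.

pivot(0,0)=2: scale R0 → (1, 1, 1, 2)
  clear (2,0): R2 −= (3)R0 → (0, 0, 1, 3)
pivot(1,1)=1: scale R1 → (0, 1, 3, 1)
  clear (0,1): R0 −= (1)R1 → (1, 0, 3, 1)
  clear (3,1): R3 −= (3)R1 → (0, 0, 4, 1)
pivot(2,2)=1: scale R2 → (0, 0, 1, 3)
  clear (0,2): R0 −= (3)R2 → (1, 0, 0, 2)
  clear (1,2): R1 −= (3)R2 → (0, 1, 0, 2)
  clear (3,2): R3 −= (4)R2 → (0, 0, 0, 4)
pivot(3,3)=4: scale R3 → (0, 0, 0, 1)
  clear (0,3): R0 −= (2)R3 → (1, 0, 0, 0)
  clear (1,3): R1 −= (2)R3 → (0, 1, 0, 0)
  clear (2,3): R2 −= (3)R3 → (0, 0, 1, 0)

pivot columns: 0, 1, 2, 3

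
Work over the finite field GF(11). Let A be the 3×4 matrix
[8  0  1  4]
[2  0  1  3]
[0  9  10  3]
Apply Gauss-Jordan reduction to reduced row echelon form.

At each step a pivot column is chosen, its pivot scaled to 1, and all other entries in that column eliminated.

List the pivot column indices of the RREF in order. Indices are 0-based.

pivot(0,0)=8: scale R0 → (1, 0, 7, 6)
  clear (1,0): R1 −= (2)R0 → (0, 0, 9, 2)
pivot(1,1): swap R1↔R2
pivot(1,1)=9: scale R1 → (0, 1, 6, 4)
pivot(2,2)=9: scale R2 → (0, 0, 1, 10)
  clear (0,2): R0 −= (7)R2 → (1, 0, 0, 2)
  clear (1,2): R1 −= (6)R2 → (0, 1, 0, 10)

pivot columns: 0, 1, 2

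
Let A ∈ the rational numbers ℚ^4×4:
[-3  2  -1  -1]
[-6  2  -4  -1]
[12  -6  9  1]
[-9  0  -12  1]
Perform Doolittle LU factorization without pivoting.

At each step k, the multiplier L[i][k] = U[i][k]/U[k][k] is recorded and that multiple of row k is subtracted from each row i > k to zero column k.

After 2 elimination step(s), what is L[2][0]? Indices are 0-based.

[col 0] pivot -3
  R1 -= 2*R0 → (0, -2, -2, 1)  (L[1][0] := 2)
  R2 -= -4*R0 → (0, 2, 5, -3)  (L[2][0] := -4)
  R3 -= 3*R0 → (0, -6, -9, 4)  (L[3][0] := 3)
[col 1] pivot -2
  R2 -= -1*R1 → (0, 0, 3, -2)  (L[2][1] := -1)
  R3 -= 3*R1 → (0, 0, -3, 1)  (L[3][1] := 3)

L[2][0] = -4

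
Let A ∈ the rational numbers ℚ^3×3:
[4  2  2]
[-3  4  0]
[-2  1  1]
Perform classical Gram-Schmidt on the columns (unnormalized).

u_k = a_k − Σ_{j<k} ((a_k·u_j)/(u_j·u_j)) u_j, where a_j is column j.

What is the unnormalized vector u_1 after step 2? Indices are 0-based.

Step 1: u_0 = a_0 = (4, -3, -2).
Step 2: u_1 = a_1 − (-6/29)·u_0 = (82/29, 98/29, 17/29).

u_1 = (82/29, 98/29, 17/29)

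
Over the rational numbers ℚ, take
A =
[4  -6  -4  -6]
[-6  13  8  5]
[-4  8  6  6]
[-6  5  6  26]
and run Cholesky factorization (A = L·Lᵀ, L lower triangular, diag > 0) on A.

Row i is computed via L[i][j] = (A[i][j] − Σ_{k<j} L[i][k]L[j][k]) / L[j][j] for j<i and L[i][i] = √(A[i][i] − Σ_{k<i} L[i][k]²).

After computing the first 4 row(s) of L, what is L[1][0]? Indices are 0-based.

L[1][0] = -3

Step 1: L[0][0] = √(4) = 2.
  L[1][0] = (-6) / L[0][0] = -3.
Step 2: L[1][1] = √(4) = 2.
  L[2][0] = (-4) / L[0][0] = -2.
  L[2][1] = (2) / L[1][1] = 1.
Step 3: L[2][2] = √(1) = 1.
  L[3][0] = (-6) / L[0][0] = -3.
  L[3][1] = (-4) / L[1][1] = -2.
  L[3][2] = (2) / L[2][2] = 2.
Step 4: L[3][3] = √(9) = 3.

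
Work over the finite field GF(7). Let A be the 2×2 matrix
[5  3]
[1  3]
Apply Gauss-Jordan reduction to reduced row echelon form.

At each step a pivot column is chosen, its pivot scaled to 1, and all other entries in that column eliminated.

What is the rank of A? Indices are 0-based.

pivot(0,0)=5: scale R0 → (1, 2)
  clear (1,0): R1 −= (1)R0 → (0, 1)
pivot(1,1)=1: scale R1 → (0, 1)
  clear (0,1): R0 −= (2)R1 → (1, 0)

rank = 2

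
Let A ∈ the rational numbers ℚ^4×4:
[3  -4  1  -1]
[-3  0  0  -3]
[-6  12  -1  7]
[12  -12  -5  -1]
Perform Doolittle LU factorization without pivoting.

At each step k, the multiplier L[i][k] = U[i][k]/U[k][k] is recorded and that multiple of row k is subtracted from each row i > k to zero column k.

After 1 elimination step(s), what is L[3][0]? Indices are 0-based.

L[3][0] = 4

Step 1: pivot at (0,0) is 3.
  row1 ← row1 − (-1)·row0  ⇒  L[1][0]=-1, U row1=(0, -4, 1, -4)
  row2 ← row2 − (-2)·row0  ⇒  L[2][0]=-2, U row2=(0, 4, 1, 5)
  row3 ← row3 − (4)·row0  ⇒  L[3][0]=4, U row3=(0, 4, -9, 3)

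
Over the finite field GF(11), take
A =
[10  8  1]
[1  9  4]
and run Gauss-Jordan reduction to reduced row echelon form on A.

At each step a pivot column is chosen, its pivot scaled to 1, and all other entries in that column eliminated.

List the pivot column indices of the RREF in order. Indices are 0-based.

step 1: normalize row 0 (÷10) = (1, 3, 10)
  row 1: subtract 1×row0 = (0, 6, 5)
step 2: normalize row 1 (÷6) = (0, 1, 10)
  row 0: subtract 3×row1 = (1, 0, 2)

pivot columns: 0, 1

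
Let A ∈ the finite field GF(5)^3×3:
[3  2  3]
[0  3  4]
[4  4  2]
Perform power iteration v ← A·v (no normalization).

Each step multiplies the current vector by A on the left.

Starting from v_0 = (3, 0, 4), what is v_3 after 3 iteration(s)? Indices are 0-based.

v_0 = (3, 0, 4).
v_1 = A·v_0 = (1, 1, 0).
v_2 = A·v_1 = (0, 3, 3).
v_3 = A·v_2 = (0, 1, 3).

v_3 = (0, 1, 3)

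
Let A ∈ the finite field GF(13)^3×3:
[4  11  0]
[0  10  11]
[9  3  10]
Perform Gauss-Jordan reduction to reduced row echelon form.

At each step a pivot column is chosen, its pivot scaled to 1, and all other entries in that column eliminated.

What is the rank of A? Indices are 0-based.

rank = 3

step 1: normalize row 0 (÷4) = (1, 6, 0)
  row 2: subtract 9×row0 = (0, 1, 10)
step 2: normalize row 1 (÷10) = (0, 1, 5)
  row 0: subtract 6×row1 = (1, 0, 9)
  row 2: subtract 1×row1 = (0, 0, 5)
step 3: normalize row 2 (÷5) = (0, 0, 1)
  row 0: subtract 9×row2 = (1, 0, 0)
  row 1: subtract 5×row2 = (0, 1, 0)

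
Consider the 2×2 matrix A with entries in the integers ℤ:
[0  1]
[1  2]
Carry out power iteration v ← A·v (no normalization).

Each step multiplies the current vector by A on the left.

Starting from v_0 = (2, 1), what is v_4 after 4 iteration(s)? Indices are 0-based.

v_4 = (22, 53)

v_0 = (2, 1).
v_1 = A·v_0 = (1, 4).
v_2 = A·v_1 = (4, 9).
v_3 = A·v_2 = (9, 22).
v_4 = A·v_3 = (22, 53).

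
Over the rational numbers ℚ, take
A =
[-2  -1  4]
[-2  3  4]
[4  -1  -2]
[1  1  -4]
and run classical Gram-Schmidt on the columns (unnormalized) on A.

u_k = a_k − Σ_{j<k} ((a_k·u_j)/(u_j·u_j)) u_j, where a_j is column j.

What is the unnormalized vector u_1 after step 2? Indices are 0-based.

Step 1: u_0 = a_0 = (-2, -2, 4, 1).
Step 2: u_1 = a_1 − (-7/25)·u_0 = (-39/25, 61/25, 3/25, 32/25).

u_1 = (-39/25, 61/25, 3/25, 32/25)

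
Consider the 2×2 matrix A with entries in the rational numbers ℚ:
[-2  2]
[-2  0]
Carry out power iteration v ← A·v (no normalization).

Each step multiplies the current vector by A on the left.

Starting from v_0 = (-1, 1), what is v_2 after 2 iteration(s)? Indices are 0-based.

v_2 = (-4, -8)

v_0 = (-1, 1).
v_1 = A·v_0 = (4, 2).
v_2 = A·v_1 = (-4, -8).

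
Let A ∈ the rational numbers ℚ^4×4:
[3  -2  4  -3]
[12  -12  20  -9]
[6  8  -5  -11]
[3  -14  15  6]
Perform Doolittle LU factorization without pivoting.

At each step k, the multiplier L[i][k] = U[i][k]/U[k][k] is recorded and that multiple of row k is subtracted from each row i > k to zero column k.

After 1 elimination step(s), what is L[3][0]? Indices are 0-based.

[col 0] pivot 3
  R1 -= 4*R0 → (0, -4, 4, 3)  (L[1][0] := 4)
  R2 -= 2*R0 → (0, 12, -13, -5)  (L[2][0] := 2)
  R3 -= 1*R0 → (0, -12, 11, 9)  (L[3][0] := 1)

L[3][0] = 1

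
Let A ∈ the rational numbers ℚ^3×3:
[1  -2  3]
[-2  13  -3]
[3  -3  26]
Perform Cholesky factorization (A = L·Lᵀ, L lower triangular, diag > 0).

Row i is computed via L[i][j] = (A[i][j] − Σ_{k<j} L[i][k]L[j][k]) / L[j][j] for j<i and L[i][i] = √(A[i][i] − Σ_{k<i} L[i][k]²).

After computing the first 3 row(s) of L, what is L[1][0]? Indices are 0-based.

Step 1: L[0][0] = √(1) = 1.
  L[1][0] = (-2) / L[0][0] = -2.
Step 2: L[1][1] = √(9) = 3.
  L[2][0] = (3) / L[0][0] = 3.
  L[2][1] = (3) / L[1][1] = 1.
Step 3: L[2][2] = √(16) = 4.

L[1][0] = -2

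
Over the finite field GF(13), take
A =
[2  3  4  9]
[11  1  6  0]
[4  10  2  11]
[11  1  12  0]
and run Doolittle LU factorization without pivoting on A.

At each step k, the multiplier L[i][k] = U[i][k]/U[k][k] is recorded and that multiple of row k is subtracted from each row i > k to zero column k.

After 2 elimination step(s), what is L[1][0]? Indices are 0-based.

L[1][0] = 12

k=0: U[0][0]=2
  eliminate (1,0): mult=12, new row 1: (0, 4, 10, 9); set L[1][0]=12
  eliminate (2,0): mult=2, new row 2: (0, 4, 7, 6); set L[2][0]=2
  eliminate (3,0): mult=12, new row 3: (0, 4, 3, 9); set L[3][0]=12
k=1: U[1][1]=4
  eliminate (2,1): mult=1, new row 2: (0, 0, 10, 10); set L[2][1]=1
  eliminate (3,1): mult=1, new row 3: (0, 0, 6, 0); set L[3][1]=1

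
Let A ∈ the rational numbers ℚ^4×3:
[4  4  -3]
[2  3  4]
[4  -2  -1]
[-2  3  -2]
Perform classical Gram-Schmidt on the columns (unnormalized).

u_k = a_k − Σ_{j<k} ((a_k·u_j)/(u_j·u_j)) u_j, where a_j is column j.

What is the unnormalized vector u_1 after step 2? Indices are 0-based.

Step 1: u_0 = a_0 = (4, 2, 4, -2).
Step 2: u_1 = a_1 − (1/5)·u_0 = (16/5, 13/5, -14/5, 17/5).

u_1 = (16/5, 13/5, -14/5, 17/5)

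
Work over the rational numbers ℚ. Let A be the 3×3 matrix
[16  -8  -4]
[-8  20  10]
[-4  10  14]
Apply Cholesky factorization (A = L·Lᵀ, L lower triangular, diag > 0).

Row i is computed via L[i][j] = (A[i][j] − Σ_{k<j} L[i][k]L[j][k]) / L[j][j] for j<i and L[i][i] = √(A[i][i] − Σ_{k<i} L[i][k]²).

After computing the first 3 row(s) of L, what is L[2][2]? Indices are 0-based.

Step 1: L[0][0] = √(16) = 4.
  L[1][0] = (-8) / L[0][0] = -2.
Step 2: L[1][1] = √(16) = 4.
  L[2][0] = (-4) / L[0][0] = -1.
  L[2][1] = (8) / L[1][1] = 2.
Step 3: L[2][2] = √(9) = 3.

L[2][2] = 3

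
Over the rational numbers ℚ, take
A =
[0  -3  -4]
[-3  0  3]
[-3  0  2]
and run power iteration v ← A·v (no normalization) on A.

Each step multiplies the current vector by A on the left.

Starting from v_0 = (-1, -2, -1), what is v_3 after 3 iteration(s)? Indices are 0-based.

v_0 = (-1, -2, -1).
v_1 = A·v_0 = (10, 0, 1).
v_2 = A·v_1 = (-4, -27, -28).
v_3 = A·v_2 = (193, -72, -44).

v_3 = (193, -72, -44)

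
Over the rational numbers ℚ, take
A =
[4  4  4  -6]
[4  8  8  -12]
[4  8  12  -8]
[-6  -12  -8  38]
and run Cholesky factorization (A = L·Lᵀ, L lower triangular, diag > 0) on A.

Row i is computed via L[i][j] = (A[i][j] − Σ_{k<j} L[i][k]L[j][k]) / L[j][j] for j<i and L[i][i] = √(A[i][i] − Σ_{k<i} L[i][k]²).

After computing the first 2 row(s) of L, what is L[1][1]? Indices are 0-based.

L[1][1] = 2

Step 1: L[0][0] = √(4) = 2.
  L[1][0] = (4) / L[0][0] = 2.
Step 2: L[1][1] = √(4) = 2.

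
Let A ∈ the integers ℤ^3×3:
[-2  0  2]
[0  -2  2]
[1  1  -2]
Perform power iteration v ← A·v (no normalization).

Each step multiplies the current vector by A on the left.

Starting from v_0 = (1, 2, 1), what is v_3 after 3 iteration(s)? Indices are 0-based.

v_0 = (1, 2, 1).
v_1 = A·v_0 = (0, -2, 1).
v_2 = A·v_1 = (2, 6, -4).
v_3 = A·v_2 = (-12, -20, 16).

v_3 = (-12, -20, 16)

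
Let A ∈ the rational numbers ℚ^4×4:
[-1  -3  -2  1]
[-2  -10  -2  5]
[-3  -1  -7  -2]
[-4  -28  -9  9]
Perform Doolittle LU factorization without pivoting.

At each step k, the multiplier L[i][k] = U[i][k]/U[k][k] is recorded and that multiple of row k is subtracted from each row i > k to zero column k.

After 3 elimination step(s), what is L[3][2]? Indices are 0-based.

L[3][2] = -3

[col 0] pivot -1
  R1 -= 2*R0 → (0, -4, 2, 3)  (L[1][0] := 2)
  R2 -= 3*R0 → (0, 8, -1, -5)  (L[2][0] := 3)
  R3 -= 4*R0 → (0, -16, -1, 5)  (L[3][0] := 4)
[col 1] pivot -4
  R2 -= -2*R1 → (0, 0, 3, 1)  (L[2][1] := -2)
  R3 -= 4*R1 → (0, 0, -9, -7)  (L[3][1] := 4)
[col 2] pivot 3
  R3 -= -3*R2 → (0, 0, 0, -4)  (L[3][2] := -3)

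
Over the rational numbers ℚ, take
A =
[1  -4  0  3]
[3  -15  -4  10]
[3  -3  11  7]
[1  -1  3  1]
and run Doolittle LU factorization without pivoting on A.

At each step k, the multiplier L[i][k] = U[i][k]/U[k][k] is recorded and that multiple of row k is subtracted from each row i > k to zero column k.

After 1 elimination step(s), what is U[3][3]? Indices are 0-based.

U[3][3] = -2

k=0: U[0][0]=1
  eliminate (1,0): mult=3, new row 1: (0, -3, -4, 1); set L[1][0]=3
  eliminate (2,0): mult=3, new row 2: (0, 9, 11, -2); set L[2][0]=3
  eliminate (3,0): mult=1, new row 3: (0, 3, 3, -2); set L[3][0]=1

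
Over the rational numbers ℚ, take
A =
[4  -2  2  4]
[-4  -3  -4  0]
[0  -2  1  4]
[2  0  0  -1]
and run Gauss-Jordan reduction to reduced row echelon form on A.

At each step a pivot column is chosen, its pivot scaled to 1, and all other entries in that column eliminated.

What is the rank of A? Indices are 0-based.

rank = 4

pivot(0,0)=4: scale R0 → (1, -1/2, 1/2, 1)
  clear (1,0): R1 −= (-4)R0 → (0, -5, -2, 4)
  clear (3,0): R3 −= (2)R0 → (0, 1, -1, -3)
pivot(1,1)=-5: scale R1 → (0, 1, 2/5, -4/5)
  clear (0,1): R0 −= (-1/2)R1 → (1, 0, 7/10, 3/5)
  clear (2,1): R2 −= (-2)R1 → (0, 0, 9/5, 12/5)
  clear (3,1): R3 −= (1)R1 → (0, 0, -7/5, -11/5)
pivot(2,2)=9/5: scale R2 → (0, 0, 1, 4/3)
  clear (0,2): R0 −= (7/10)R2 → (1, 0, 0, -1/3)
  clear (1,2): R1 −= (2/5)R2 → (0, 1, 0, -4/3)
  clear (3,2): R3 −= (-7/5)R2 → (0, 0, 0, -1/3)
pivot(3,3)=-1/3: scale R3 → (0, 0, 0, 1)
  clear (0,3): R0 −= (-1/3)R3 → (1, 0, 0, 0)
  clear (1,3): R1 −= (-4/3)R3 → (0, 1, 0, 0)
  clear (2,3): R2 −= (4/3)R3 → (0, 0, 1, 0)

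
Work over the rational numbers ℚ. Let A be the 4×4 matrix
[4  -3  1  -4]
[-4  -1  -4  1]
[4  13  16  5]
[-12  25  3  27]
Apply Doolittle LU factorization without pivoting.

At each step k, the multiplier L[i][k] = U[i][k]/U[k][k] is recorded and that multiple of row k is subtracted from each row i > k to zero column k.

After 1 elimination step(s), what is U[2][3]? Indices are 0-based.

U[2][3] = 9

k=0: U[0][0]=4
  eliminate (1,0): mult=-1, new row 1: (0, -4, -3, -3); set L[1][0]=-1
  eliminate (2,0): mult=1, new row 2: (0, 16, 15, 9); set L[2][0]=1
  eliminate (3,0): mult=-3, new row 3: (0, 16, 6, 15); set L[3][0]=-3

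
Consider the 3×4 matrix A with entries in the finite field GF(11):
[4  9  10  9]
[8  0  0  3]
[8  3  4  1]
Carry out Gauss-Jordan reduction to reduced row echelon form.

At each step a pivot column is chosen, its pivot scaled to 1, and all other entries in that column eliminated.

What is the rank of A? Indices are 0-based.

rank = 3

[1] R0 /= 4  ⇒  (1, 5, 8, 5)
     R1 -= 8·R0  ⇒  (0, 4, 2, 7)
     R2 -= 8·R0  ⇒  (0, 7, 6, 5)
[2] R1 /= 4  ⇒  (0, 1, 6, 10)
     R0 -= 5·R1  ⇒  (1, 0, 0, 10)
     R2 -= 7·R1  ⇒  (0, 0, 8, 1)
[3] R2 /= 8  ⇒  (0, 0, 1, 7)
     R1 -= 6·R2  ⇒  (0, 1, 0, 1)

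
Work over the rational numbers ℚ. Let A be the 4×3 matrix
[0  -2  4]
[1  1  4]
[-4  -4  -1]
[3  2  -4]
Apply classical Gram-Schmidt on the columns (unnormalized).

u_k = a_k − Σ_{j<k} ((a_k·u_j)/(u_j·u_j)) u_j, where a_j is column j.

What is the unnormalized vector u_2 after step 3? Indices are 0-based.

u_2 = (252/121, 516/121, -249/121, -504/121)

Step 1: u_0 = a_0 = (0, 1, -4, 3).
Step 2: u_1 = a_1 − (23/26)·u_0 = (-2, 3/26, -6/13, -17/26).
Step 3: u_2 = a_2 − (-2/13)·u_0 − (-116/121)·u_1 = (252/121, 516/121, -249/121, -504/121).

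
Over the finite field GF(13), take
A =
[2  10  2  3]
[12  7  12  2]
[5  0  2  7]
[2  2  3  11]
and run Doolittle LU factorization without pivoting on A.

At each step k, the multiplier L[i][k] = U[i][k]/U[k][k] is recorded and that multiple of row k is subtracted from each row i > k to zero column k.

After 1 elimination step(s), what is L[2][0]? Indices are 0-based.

L[2][0] = 9

[col 0] pivot 2
  R1 -= 6*R0 → (0, 12, 0, 10)  (L[1][0] := 6)
  R2 -= 9*R0 → (0, 1, 10, 6)  (L[2][0] := 9)
  R3 -= 1*R0 → (0, 5, 1, 8)  (L[3][0] := 1)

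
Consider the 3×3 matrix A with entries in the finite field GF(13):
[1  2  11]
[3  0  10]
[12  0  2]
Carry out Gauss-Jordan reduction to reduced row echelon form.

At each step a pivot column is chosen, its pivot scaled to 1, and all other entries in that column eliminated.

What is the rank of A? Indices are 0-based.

pivot(0,0)=1: scale R0 → (1, 2, 11)
  clear (1,0): R1 −= (3)R0 → (0, 7, 3)
  clear (2,0): R2 −= (12)R0 → (0, 2, 0)
pivot(1,1)=7: scale R1 → (0, 1, 6)
  clear (0,1): R0 −= (2)R1 → (1, 0, 12)
  clear (2,1): R2 −= (2)R1 → (0, 0, 1)
pivot(2,2)=1: scale R2 → (0, 0, 1)
  clear (0,2): R0 −= (12)R2 → (1, 0, 0)
  clear (1,2): R1 −= (6)R2 → (0, 1, 0)

rank = 3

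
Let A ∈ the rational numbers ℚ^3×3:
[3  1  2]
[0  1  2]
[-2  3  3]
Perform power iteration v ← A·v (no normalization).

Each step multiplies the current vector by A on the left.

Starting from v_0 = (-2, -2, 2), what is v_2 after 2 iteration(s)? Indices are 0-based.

v_2 = (-2, 10, 26)

v_0 = (-2, -2, 2).
v_1 = A·v_0 = (-4, 2, 4).
v_2 = A·v_1 = (-2, 10, 26).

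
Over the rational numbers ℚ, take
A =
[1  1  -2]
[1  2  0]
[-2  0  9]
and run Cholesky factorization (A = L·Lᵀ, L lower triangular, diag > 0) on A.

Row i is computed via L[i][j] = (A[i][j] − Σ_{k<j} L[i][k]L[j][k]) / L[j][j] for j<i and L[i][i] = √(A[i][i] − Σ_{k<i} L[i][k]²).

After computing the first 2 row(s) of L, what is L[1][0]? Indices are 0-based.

Step 1: L[0][0] = √(1) = 1.
  L[1][0] = (1) / L[0][0] = 1.
Step 2: L[1][1] = √(1) = 1.

L[1][0] = 1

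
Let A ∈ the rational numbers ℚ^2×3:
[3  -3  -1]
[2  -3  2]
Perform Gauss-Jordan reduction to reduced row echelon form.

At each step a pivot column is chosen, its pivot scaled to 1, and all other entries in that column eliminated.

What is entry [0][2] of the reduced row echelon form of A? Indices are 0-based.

M[0][2] = -3

[1] R0 /= 3  ⇒  (1, -1, -1/3)
     R1 -= 2·R0  ⇒  (0, -1, 8/3)
[2] R1 /= -1  ⇒  (0, 1, -8/3)
     R0 -= -1·R1  ⇒  (1, 0, -3)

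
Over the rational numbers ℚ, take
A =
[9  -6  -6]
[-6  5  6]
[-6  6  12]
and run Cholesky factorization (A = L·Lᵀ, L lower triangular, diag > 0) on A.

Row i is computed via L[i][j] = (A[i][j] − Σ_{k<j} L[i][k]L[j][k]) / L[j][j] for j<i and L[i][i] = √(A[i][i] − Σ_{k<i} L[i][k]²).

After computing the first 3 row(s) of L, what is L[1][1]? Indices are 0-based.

Step 1: L[0][0] = √(9) = 3.
  L[1][0] = (-6) / L[0][0] = -2.
Step 2: L[1][1] = √(1) = 1.
  L[2][0] = (-6) / L[0][0] = -2.
  L[2][1] = (2) / L[1][1] = 2.
Step 3: L[2][2] = √(4) = 2.

L[1][1] = 1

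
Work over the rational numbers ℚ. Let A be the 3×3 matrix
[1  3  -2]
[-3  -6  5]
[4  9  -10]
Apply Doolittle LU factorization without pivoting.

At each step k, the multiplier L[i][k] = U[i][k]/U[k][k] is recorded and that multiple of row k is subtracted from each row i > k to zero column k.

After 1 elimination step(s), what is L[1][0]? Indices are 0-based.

[col 0] pivot 1
  R1 -= -3*R0 → (0, 3, -1)  (L[1][0] := -3)
  R2 -= 4*R0 → (0, -3, -2)  (L[2][0] := 4)

L[1][0] = -3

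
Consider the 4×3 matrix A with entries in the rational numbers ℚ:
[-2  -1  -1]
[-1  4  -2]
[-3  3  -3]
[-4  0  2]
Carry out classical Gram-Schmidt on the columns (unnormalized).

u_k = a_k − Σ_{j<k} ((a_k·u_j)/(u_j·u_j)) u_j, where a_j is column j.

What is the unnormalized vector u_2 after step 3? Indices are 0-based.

Step 1: u_0 = a_0 = (-2, -1, -3, -4).
Step 2: u_1 = a_1 − (-11/30)·u_0 = (-26/15, 109/30, 19/10, -22/15).
Step 3: u_2 = a_2 − (1/6)·u_0 − (-425/659)·u_1 = (-1176/659, 336/659, -840/659, 1134/659).

u_2 = (-1176/659, 336/659, -840/659, 1134/659)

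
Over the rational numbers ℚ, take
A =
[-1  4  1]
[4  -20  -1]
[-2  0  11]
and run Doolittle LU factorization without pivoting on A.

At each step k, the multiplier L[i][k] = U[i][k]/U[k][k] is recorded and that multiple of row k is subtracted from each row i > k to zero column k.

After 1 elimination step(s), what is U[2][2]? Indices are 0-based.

[col 0] pivot -1
  R1 -= -4*R0 → (0, -4, 3)  (L[1][0] := -4)
  R2 -= 2*R0 → (0, -8, 9)  (L[2][0] := 2)

U[2][2] = 9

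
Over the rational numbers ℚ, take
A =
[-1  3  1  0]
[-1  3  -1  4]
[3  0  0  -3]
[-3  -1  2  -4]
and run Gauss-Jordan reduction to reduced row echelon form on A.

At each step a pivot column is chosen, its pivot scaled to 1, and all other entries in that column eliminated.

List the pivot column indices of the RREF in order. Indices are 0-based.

pivot columns: 0, 1, 2, 3

[1] R0 /= -1  ⇒  (1, -3, -1, 0)
     R1 -= -1·R0  ⇒  (0, 0, -2, 4)
     R2 -= 3·R0  ⇒  (0, 9, 3, -3)
     R3 -= -3·R0  ⇒  (0, -10, -1, -4)
[2] R1 <-> R2
[2] R1 /= 9  ⇒  (0, 1, 1/3, -1/3)
     R0 -= -3·R1  ⇒  (1, 0, 0, -1)
     R3 -= -10·R1  ⇒  (0, 0, 7/3, -22/3)
[3] R2 /= -2  ⇒  (0, 0, 1, -2)
     R1 -= 1/3·R2  ⇒  (0, 1, 0, 1/3)
     R3 -= 7/3·R2  ⇒  (0, 0, 0, -8/3)
[4] R3 /= -8/3  ⇒  (0, 0, 0, 1)
     R0 -= -1·R3  ⇒  (1, 0, 0, 0)
     R1 -= 1/3·R3  ⇒  (0, 1, 0, 0)
     R2 -= -2·R3  ⇒  (0, 0, 1, 0)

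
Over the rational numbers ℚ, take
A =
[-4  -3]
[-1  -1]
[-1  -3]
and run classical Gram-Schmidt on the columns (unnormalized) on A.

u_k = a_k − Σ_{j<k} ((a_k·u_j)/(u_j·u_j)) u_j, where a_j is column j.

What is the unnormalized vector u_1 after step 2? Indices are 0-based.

u_1 = (5/9, -1/9, -19/9)

Step 1: u_0 = a_0 = (-4, -1, -1).
Step 2: u_1 = a_1 − (8/9)·u_0 = (5/9, -1/9, -19/9).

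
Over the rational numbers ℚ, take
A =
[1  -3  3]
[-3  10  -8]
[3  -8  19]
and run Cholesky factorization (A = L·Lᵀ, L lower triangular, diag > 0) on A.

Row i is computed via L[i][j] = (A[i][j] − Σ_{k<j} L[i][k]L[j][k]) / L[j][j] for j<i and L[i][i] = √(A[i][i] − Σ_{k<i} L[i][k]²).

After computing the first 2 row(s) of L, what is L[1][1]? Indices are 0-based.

Step 1: L[0][0] = √(1) = 1.
  L[1][0] = (-3) / L[0][0] = -3.
Step 2: L[1][1] = √(1) = 1.

L[1][1] = 1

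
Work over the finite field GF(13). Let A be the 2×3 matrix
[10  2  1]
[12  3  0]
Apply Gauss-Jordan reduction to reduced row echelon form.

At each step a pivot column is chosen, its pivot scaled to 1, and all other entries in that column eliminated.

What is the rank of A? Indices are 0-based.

pivot(0,0)=10: scale R0 → (1, 8, 4)
  clear (1,0): R1 −= (12)R0 → (0, 11, 4)
pivot(1,1)=11: scale R1 → (0, 1, 11)
  clear (0,1): R0 −= (8)R1 → (1, 0, 7)

rank = 2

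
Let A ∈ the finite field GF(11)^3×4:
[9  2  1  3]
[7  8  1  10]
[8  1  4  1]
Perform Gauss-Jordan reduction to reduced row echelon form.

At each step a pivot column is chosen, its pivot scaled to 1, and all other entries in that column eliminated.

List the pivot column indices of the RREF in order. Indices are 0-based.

step 1: normalize row 0 (÷9) = (1, 10, 5, 4)
  row 1: subtract 7×row0 = (0, 4, 10, 4)
  row 2: subtract 8×row0 = (0, 9, 8, 2)
step 2: normalize row 1 (÷4) = (0, 1, 8, 1)
  row 0: subtract 10×row1 = (1, 0, 2, 5)
  row 2: subtract 9×row1 = (0, 0, 2, 4)
step 3: normalize row 2 (÷2) = (0, 0, 1, 2)
  row 0: subtract 2×row2 = (1, 0, 0, 1)
  row 1: subtract 8×row2 = (0, 1, 0, 7)

pivot columns: 0, 1, 2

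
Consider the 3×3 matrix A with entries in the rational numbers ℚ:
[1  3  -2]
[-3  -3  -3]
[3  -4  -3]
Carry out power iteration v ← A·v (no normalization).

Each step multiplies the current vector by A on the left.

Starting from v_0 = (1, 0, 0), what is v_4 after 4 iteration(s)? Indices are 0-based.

v_4 = (160, 150, -93)

v_0 = (1, 0, 0).
v_1 = A·v_0 = (1, -3, 3).
v_2 = A·v_1 = (-14, -3, 6).
v_3 = A·v_2 = (-35, 33, -48).
v_4 = A·v_3 = (160, 150, -93).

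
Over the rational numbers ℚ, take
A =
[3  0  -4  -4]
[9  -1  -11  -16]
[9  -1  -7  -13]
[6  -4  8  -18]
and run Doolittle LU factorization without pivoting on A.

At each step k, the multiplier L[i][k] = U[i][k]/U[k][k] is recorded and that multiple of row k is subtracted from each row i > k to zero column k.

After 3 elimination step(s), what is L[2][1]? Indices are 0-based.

k=0: U[0][0]=3
  eliminate (1,0): mult=3, new row 1: (0, -1, 1, -4); set L[1][0]=3
  eliminate (2,0): mult=3, new row 2: (0, -1, 5, -1); set L[2][0]=3
  eliminate (3,0): mult=2, new row 3: (0, -4, 16, -10); set L[3][0]=2
k=1: U[1][1]=-1
  eliminate (2,1): mult=1, new row 2: (0, 0, 4, 3); set L[2][1]=1
  eliminate (3,1): mult=4, new row 3: (0, 0, 12, 6); set L[3][1]=4
k=2: U[2][2]=4
  eliminate (3,2): mult=3, new row 3: (0, 0, 0, -3); set L[3][2]=3

L[2][1] = 1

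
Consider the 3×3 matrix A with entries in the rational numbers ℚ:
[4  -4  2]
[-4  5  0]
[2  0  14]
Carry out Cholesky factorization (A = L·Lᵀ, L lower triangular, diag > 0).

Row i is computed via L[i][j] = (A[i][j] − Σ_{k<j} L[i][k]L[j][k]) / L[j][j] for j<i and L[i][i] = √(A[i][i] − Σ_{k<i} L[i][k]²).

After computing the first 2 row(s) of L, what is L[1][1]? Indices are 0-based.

Step 1: L[0][0] = √(4) = 2.
  L[1][0] = (-4) / L[0][0] = -2.
Step 2: L[1][1] = √(1) = 1.

L[1][1] = 1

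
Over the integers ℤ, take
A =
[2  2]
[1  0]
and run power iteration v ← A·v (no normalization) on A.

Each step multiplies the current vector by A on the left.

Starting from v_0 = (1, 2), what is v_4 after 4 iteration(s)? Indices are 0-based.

v_0 = (1, 2).
v_1 = A·v_0 = (6, 1).
v_2 = A·v_1 = (14, 6).
v_3 = A·v_2 = (40, 14).
v_4 = A·v_3 = (108, 40).

v_4 = (108, 40)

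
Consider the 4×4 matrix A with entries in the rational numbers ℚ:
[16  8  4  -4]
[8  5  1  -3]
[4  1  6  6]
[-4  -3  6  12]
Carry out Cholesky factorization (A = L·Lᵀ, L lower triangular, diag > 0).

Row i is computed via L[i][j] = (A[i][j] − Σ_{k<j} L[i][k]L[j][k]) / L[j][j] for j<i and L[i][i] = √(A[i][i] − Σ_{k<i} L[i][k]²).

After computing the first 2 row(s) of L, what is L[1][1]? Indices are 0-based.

Step 1: L[0][0] = √(16) = 4.
  L[1][0] = (8) / L[0][0] = 2.
Step 2: L[1][1] = √(1) = 1.

L[1][1] = 1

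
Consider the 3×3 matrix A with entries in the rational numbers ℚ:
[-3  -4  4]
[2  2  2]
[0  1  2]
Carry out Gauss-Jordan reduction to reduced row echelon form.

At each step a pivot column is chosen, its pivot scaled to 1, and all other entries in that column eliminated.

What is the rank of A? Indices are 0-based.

step 1: normalize row 0 (÷-3) = (1, 4/3, -4/3)
  row 1: subtract 2×row0 = (0, -2/3, 14/3)
step 2: normalize row 1 (÷-2/3) = (0, 1, -7)
  row 0: subtract 4/3×row1 = (1, 0, 8)
  row 2: subtract 1×row1 = (0, 0, 9)
step 3: normalize row 2 (÷9) = (0, 0, 1)
  row 0: subtract 8×row2 = (1, 0, 0)
  row 1: subtract -7×row2 = (0, 1, 0)

rank = 3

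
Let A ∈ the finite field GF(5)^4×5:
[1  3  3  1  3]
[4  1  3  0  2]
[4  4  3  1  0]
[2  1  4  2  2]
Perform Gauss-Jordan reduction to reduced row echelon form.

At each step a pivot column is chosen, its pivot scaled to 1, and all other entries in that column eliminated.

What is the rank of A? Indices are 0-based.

step 1: normalize row 0 (÷1) = (1, 3, 3, 1, 3)
  row 1: subtract 4×row0 = (0, 4, 1, 1, 0)
  row 2: subtract 4×row0 = (0, 2, 1, 2, 3)
  row 3: subtract 2×row0 = (0, 0, 3, 0, 1)
step 2: normalize row 1 (÷4) = (0, 1, 4, 4, 0)
  row 0: subtract 3×row1 = (1, 0, 1, 4, 3)
  row 2: subtract 2×row1 = (0, 0, 3, 4, 3)
step 3: normalize row 2 (÷3) = (0, 0, 1, 3, 1)
  row 0: subtract 1×row2 = (1, 0, 0, 1, 2)
  row 1: subtract 4×row2 = (0, 1, 0, 2, 1)
  row 3: subtract 3×row2 = (0, 0, 0, 1, 3)
step 4: normalize row 3 (÷1) = (0, 0, 0, 1, 3)
  row 0: subtract 1×row3 = (1, 0, 0, 0, 4)
  row 1: subtract 2×row3 = (0, 1, 0, 0, 0)
  row 2: subtract 3×row3 = (0, 0, 1, 0, 2)

rank = 4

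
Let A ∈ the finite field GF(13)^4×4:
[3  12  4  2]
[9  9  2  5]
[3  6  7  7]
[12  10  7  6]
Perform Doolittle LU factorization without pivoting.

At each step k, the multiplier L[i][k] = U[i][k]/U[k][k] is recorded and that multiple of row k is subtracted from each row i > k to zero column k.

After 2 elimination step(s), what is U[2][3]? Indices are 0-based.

Step 1: pivot at (0,0) is 3.
  row1 ← row1 − (3)·row0  ⇒  L[1][0]=3, U row1=(0, 12, 3, 12)
  row2 ← row2 − (1)·row0  ⇒  L[2][0]=1, U row2=(0, 7, 3, 5)
  row3 ← row3 − (4)·row0  ⇒  L[3][0]=4, U row3=(0, 1, 4, 11)
Step 2: pivot at (1,1) is 12.
  row2 ← row2 − (6)·row1  ⇒  L[2][1]=6, U row2=(0, 0, 11, 11)
  row3 ← row3 − (12)·row1  ⇒  L[3][1]=12, U row3=(0, 0, 7, 10)

U[2][3] = 11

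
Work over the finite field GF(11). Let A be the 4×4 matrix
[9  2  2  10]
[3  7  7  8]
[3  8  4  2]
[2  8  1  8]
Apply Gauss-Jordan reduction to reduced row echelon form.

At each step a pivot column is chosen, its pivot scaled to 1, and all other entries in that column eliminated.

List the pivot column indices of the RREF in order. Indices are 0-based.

pivot columns: 0, 1, 2, 3

pivot(0,0)=9: scale R0 → (1, 10, 10, 6)
  clear (1,0): R1 −= (3)R0 → (0, 10, 10, 1)
  clear (2,0): R2 −= (3)R0 → (0, 0, 7, 6)
  clear (3,0): R3 −= (2)R0 → (0, 10, 3, 7)
pivot(1,1)=10: scale R1 → (0, 1, 1, 10)
  clear (0,1): R0 −= (10)R1 → (1, 0, 0, 5)
  clear (3,1): R3 −= (10)R1 → (0, 0, 4, 6)
pivot(2,2)=7: scale R2 → (0, 0, 1, 4)
  clear (1,2): R1 −= (1)R2 → (0, 1, 0, 6)
  clear (3,2): R3 −= (4)R2 → (0, 0, 0, 1)
pivot(3,3)=1: scale R3 → (0, 0, 0, 1)
  clear (0,3): R0 −= (5)R3 → (1, 0, 0, 0)
  clear (1,3): R1 −= (6)R3 → (0, 1, 0, 0)
  clear (2,3): R2 −= (4)R3 → (0, 0, 1, 0)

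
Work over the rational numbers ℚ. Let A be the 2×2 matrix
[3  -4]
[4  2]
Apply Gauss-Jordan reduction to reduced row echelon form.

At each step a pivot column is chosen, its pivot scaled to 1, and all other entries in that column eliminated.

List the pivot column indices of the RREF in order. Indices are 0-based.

pivot(0,0)=3: scale R0 → (1, -4/3)
  clear (1,0): R1 −= (4)R0 → (0, 22/3)
pivot(1,1)=22/3: scale R1 → (0, 1)
  clear (0,1): R0 −= (-4/3)R1 → (1, 0)

pivot columns: 0, 1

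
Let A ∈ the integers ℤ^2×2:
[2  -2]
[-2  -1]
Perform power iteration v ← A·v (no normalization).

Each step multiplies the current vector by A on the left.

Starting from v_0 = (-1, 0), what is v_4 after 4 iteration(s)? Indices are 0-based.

v_4 = (-68, 26)

v_0 = (-1, 0).
v_1 = A·v_0 = (-2, 2).
v_2 = A·v_1 = (-8, 2).
v_3 = A·v_2 = (-20, 14).
v_4 = A·v_3 = (-68, 26).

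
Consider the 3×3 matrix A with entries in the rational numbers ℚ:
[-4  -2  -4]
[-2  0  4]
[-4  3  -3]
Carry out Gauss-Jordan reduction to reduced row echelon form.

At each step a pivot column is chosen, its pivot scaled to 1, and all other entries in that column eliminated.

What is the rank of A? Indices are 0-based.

pivot(0,0)=-4: scale R0 → (1, 1/2, 1)
  clear (1,0): R1 −= (-2)R0 → (0, 1, 6)
  clear (2,0): R2 −= (-4)R0 → (0, 5, 1)
pivot(1,1)=1: scale R1 → (0, 1, 6)
  clear (0,1): R0 −= (1/2)R1 → (1, 0, -2)
  clear (2,1): R2 −= (5)R1 → (0, 0, -29)
pivot(2,2)=-29: scale R2 → (0, 0, 1)
  clear (0,2): R0 −= (-2)R2 → (1, 0, 0)
  clear (1,2): R1 −= (6)R2 → (0, 1, 0)

rank = 3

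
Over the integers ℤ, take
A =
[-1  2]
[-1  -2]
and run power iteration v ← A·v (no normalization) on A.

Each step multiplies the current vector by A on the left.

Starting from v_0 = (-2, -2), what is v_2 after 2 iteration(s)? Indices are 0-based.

v_0 = (-2, -2).
v_1 = A·v_0 = (-2, 6).
v_2 = A·v_1 = (14, -10).

v_2 = (14, -10)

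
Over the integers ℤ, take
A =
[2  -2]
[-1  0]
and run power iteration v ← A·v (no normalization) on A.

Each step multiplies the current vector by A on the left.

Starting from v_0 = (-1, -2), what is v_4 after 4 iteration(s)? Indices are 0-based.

v_0 = (-1, -2).
v_1 = A·v_0 = (2, 1).
v_2 = A·v_1 = (2, -2).
v_3 = A·v_2 = (8, -2).
v_4 = A·v_3 = (20, -8).

v_4 = (20, -8)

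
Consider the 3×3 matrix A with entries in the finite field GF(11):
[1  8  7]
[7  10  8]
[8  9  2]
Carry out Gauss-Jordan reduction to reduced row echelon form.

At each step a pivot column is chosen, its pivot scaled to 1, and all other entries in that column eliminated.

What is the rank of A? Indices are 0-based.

rank = 3

pivot(0,0)=1: scale R0 → (1, 8, 7)
  clear (1,0): R1 −= (7)R0 → (0, 9, 3)
  clear (2,0): R2 −= (8)R0 → (0, 0, 1)
pivot(1,1)=9: scale R1 → (0, 1, 4)
  clear (0,1): R0 −= (8)R1 → (1, 0, 8)
pivot(2,2)=1: scale R2 → (0, 0, 1)
  clear (0,2): R0 −= (8)R2 → (1, 0, 0)
  clear (1,2): R1 −= (4)R2 → (0, 1, 0)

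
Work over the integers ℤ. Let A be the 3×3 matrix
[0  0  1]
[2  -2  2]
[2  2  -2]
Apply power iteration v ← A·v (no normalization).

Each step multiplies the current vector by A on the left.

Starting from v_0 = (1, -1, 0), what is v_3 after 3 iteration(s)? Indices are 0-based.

v_3 = (8, 32, -32)

v_0 = (1, -1, 0).
v_1 = A·v_0 = (0, 4, 0).
v_2 = A·v_1 = (0, -8, 8).
v_3 = A·v_2 = (8, 32, -32).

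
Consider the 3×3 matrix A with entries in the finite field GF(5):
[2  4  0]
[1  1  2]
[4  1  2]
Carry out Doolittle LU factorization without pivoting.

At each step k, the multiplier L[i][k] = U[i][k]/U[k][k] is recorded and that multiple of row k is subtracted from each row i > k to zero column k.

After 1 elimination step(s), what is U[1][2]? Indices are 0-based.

U[1][2] = 2

Step 1: pivot at (0,0) is 2.
  row1 ← row1 − (3)·row0  ⇒  L[1][0]=3, U row1=(0, 4, 2)
  row2 ← row2 − (2)·row0  ⇒  L[2][0]=2, U row2=(0, 3, 2)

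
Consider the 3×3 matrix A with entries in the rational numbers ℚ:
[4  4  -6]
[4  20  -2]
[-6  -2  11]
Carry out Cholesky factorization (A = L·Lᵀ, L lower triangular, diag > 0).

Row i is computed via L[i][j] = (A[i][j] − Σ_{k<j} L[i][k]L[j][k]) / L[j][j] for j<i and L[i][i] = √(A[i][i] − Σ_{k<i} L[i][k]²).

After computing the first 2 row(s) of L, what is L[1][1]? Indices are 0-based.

L[1][1] = 4

Step 1: L[0][0] = √(4) = 2.
  L[1][0] = (4) / L[0][0] = 2.
Step 2: L[1][1] = √(16) = 4.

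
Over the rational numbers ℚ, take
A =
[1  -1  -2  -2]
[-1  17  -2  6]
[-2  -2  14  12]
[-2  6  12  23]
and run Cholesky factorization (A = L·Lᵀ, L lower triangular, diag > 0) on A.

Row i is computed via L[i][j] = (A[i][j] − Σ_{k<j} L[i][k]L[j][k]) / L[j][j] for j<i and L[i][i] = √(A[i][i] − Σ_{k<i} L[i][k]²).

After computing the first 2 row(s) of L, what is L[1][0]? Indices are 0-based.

Step 1: L[0][0] = √(1) = 1.
  L[1][0] = (-1) / L[0][0] = -1.
Step 2: L[1][1] = √(16) = 4.

L[1][0] = -1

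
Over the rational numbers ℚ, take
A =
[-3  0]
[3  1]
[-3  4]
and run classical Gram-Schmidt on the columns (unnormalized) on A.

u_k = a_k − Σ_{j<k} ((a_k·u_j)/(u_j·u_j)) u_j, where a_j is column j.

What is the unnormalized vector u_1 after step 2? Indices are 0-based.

Step 1: u_0 = a_0 = (-3, 3, -3).
Step 2: u_1 = a_1 − (-1/3)·u_0 = (-1, 2, 3).

u_1 = (-1, 2, 3)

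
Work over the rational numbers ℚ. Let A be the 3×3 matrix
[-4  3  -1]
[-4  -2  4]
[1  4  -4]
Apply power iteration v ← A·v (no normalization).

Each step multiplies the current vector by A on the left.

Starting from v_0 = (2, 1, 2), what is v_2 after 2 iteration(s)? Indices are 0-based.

v_0 = (2, 1, 2).
v_1 = A·v_0 = (-7, -2, -2).
v_2 = A·v_1 = (24, 24, -7).

v_2 = (24, 24, -7)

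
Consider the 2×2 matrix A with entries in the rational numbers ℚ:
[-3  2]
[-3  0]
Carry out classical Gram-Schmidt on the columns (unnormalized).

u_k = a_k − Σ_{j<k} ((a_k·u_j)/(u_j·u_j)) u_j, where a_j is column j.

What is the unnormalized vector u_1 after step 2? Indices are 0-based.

u_1 = (1, -1)

Step 1: u_0 = a_0 = (-3, -3).
Step 2: u_1 = a_1 − (-1/3)·u_0 = (1, -1).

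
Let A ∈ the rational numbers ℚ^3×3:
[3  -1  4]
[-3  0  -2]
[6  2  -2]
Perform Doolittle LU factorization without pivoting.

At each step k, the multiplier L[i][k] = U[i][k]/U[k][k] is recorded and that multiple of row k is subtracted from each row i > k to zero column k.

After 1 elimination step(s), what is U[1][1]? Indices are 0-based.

U[1][1] = -1

k=0: U[0][0]=3
  eliminate (1,0): mult=-1, new row 1: (0, -1, 2); set L[1][0]=-1
  eliminate (2,0): mult=2, new row 2: (0, 4, -10); set L[2][0]=2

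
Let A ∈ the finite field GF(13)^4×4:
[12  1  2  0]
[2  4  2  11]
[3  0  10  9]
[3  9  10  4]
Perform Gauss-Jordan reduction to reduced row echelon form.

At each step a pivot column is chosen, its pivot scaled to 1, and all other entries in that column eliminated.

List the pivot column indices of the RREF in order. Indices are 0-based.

pivot columns: 0, 1, 2, 3

[1] R0 /= 12  ⇒  (1, 12, 11, 0)
     R1 -= 2·R0  ⇒  (0, 6, 6, 11)
     R2 -= 3·R0  ⇒  (0, 3, 3, 9)
     R3 -= 3·R0  ⇒  (0, 12, 3, 4)
[2] R1 /= 6  ⇒  (0, 1, 1, 4)
     R0 -= 12·R1  ⇒  (1, 0, 12, 4)
     R2 -= 3·R1  ⇒  (0, 0, 0, 10)
     R3 -= 12·R1  ⇒  (0, 0, 4, 8)
[3] R2 <-> R3
[3] R2 /= 4  ⇒  (0, 0, 1, 2)
     R0 -= 12·R2  ⇒  (1, 0, 0, 6)
     R1 -= 1·R2  ⇒  (0, 1, 0, 2)
[4] R3 /= 10  ⇒  (0, 0, 0, 1)
     R0 -= 6·R3  ⇒  (1, 0, 0, 0)
     R1 -= 2·R3  ⇒  (0, 1, 0, 0)
     R2 -= 2·R3  ⇒  (0, 0, 1, 0)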